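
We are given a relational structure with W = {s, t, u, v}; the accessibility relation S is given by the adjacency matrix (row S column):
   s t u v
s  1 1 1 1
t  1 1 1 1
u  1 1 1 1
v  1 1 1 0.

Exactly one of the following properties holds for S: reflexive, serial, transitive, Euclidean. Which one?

serial

Reflexive: no — v is not related to itself.
Serial: yes — every world has a successor (e.g. s S s).
Transitive: no — v S s and s S v, but not v S v.
Euclidean: no — s S v and s S v, but not v S v.
Only serial holds.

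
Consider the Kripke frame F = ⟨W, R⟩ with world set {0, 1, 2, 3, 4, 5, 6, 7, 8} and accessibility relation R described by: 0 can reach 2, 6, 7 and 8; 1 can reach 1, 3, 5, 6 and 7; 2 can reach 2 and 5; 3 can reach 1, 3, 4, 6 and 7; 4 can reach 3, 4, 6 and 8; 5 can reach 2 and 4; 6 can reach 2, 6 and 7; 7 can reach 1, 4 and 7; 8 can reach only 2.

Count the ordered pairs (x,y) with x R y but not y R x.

Enumerating: (0,2), (0,6), (0,7), (0,8), (1,5), (1,6), (3,6), (3,7), (4,6), (4,8), (5,4), (6,2), (6,7), (7,4), (8,2).

15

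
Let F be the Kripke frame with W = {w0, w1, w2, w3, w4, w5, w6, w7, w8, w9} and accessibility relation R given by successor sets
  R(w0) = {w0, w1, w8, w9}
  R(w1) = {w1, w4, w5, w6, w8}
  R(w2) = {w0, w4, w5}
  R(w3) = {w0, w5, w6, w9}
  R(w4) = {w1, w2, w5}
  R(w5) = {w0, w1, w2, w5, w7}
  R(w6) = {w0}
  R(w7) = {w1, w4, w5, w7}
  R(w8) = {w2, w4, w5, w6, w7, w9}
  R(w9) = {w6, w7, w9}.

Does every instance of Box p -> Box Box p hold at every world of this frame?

No

Axiom 4 corresponds to the accessibility relation being transitive.
Transitive: no — w0 R w1 and w1 R w4, but not w0 R w4.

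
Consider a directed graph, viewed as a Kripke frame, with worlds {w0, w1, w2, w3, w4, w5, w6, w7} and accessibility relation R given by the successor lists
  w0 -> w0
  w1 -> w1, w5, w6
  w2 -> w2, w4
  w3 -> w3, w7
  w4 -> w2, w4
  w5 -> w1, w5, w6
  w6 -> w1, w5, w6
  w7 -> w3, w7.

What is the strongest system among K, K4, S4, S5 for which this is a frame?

Transitive (axiom 4): yes — every two-step R-path is closed by a direct edge.
Reflexive (axiom T): yes — every world is R-related to itself.
Euclidean (axiom 5): yes — any two successors of a common world are R-related.
So F validates K, K4, S4, S5. The strongest is S5.

S5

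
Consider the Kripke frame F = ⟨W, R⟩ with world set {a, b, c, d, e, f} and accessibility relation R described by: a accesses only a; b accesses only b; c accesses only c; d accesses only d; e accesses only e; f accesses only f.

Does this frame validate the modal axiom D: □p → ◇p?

By correspondence theory, D is valid on a frame iff R is serial.
Serial: yes — every world has a successor (e.g. a R a).

Yes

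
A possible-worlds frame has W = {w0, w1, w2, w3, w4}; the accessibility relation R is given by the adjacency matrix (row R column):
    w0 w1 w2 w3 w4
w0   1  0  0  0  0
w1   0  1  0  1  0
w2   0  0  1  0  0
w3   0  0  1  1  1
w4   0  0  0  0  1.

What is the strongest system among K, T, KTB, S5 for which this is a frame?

Reflexive (axiom T): yes — every world is R-related to itself.
Symmetric (axiom B): no — w1 R w3 but not w3 R w1.
Euclidean (axiom 5): no — w3 R w2 and w3 R w4, but not w2 R w4.
So F validates K, T; KTB would additionally require R to be symmetric. The strongest is T.

T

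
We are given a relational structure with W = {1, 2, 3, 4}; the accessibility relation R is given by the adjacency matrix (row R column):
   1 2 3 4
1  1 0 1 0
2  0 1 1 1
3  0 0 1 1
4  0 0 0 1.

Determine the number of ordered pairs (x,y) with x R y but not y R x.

Enumerating: (1,3), (2,3), (2,4), (3,4).

4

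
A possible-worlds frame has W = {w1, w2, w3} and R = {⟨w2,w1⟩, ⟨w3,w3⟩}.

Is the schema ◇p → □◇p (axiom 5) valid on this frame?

The schema 5 characterises exactly the Euclidean frames.
Euclidean: no — w2 R w1 and w2 R w1, but not w1 R w1.

No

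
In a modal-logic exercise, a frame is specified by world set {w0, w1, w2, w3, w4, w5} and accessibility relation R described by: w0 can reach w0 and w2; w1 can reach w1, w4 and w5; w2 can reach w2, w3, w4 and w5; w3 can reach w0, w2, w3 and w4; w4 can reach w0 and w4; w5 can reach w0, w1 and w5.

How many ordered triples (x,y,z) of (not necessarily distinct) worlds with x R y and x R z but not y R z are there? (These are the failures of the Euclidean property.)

Enumerating: (w0,w2,w0), (w1,w4,w1), (w1,w4,w5), (w1,w5,w4), (w2,w3,w5), (w2,w4,w2), (w2,w4,w3), (w2,w4,w5), (w2,w5,w2), (w2,w5,w3), (w2,w5,w4), (w3,w0,w3), … and 8 more.
Total: 20.

20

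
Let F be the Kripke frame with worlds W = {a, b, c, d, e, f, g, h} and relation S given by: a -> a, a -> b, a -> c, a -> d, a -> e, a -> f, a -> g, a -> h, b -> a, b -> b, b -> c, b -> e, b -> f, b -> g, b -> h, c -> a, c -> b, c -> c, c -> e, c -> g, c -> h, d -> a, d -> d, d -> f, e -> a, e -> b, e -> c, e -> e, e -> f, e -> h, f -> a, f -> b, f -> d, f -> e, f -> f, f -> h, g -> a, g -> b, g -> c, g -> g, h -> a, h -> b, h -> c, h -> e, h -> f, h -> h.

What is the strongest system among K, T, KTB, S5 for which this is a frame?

KTB

Reflexive (axiom T): yes — every world is S-related to itself.
Symmetric (axiom B): yes — every pair in S has its reverse in S.
Euclidean (axiom 5): no — a S b and a S d, but not b S d.
So F validates K, T, KTB; S5 would additionally require S to be Euclidean. The strongest is KTB.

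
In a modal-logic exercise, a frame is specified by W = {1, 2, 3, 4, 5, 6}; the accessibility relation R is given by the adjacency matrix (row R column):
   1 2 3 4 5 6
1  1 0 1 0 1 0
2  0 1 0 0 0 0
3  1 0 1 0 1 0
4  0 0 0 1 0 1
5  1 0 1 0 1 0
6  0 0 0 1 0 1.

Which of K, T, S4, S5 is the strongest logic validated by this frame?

Reflexive (axiom T): yes — every world is R-related to itself.
Transitive (axiom 4): yes — every two-step R-path is closed by a direct edge.
Euclidean (axiom 5): yes — any two successors of a common world are R-related.
So F validates K, T, S4, S5. The strongest is S5.

S5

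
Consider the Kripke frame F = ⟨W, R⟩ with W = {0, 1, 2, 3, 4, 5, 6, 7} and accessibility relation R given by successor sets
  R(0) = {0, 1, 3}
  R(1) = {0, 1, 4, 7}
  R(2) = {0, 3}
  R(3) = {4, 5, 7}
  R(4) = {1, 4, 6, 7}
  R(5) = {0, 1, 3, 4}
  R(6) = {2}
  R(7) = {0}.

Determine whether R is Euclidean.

Euclidean: no — 0 R 1 and 0 R 3, but not 1 R 3.

No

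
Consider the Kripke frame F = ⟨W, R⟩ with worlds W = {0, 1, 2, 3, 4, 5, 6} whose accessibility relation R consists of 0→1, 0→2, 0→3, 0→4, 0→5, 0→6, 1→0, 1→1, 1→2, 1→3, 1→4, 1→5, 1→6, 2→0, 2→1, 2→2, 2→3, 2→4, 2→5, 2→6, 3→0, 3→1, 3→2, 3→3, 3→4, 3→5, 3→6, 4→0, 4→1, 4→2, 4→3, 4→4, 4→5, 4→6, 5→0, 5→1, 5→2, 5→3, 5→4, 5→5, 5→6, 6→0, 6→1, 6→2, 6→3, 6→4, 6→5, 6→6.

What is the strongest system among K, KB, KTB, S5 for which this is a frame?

Symmetric (axiom B): yes — every pair in R has its reverse in R.
Reflexive (axiom T): no — 0 is not related to itself.
Euclidean (axiom 5): no — 1 R 0 and 1 R 0, but not 0 R 0.
So F validates K, KB; KTB would additionally require R to be reflexive. The strongest is KB.

KB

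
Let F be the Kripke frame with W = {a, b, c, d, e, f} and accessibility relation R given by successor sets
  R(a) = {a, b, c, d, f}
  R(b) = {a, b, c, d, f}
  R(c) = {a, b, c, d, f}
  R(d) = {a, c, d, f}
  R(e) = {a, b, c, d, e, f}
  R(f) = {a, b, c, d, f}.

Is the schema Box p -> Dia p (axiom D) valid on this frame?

Yes

By correspondence theory, D is valid on a frame iff R is serial.
Serial: yes — every world has a successor (e.g. a R a).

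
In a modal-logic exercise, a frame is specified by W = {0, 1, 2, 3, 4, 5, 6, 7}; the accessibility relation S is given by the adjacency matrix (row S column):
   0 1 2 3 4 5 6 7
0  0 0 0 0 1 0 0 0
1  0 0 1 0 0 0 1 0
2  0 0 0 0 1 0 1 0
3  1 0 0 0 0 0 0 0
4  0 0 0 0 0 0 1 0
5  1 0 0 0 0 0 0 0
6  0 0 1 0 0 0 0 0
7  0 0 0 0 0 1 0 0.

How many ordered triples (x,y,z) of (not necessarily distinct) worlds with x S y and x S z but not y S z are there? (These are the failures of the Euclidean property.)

11

Enumerating: (0,4,4), (1,2,2), (1,6,6), (2,4,4), (2,6,4), (2,6,6), (3,0,0), (4,6,6), (5,0,0), (6,2,2), (7,5,5).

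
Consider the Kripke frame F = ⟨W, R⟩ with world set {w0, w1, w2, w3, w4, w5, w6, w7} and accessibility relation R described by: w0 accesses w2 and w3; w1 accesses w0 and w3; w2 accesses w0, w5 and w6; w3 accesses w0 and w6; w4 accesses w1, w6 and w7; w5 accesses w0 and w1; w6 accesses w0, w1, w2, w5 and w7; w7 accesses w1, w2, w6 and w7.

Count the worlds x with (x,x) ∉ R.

Enumerating: w0, w1, w2, w3, w4, w5, w6.

7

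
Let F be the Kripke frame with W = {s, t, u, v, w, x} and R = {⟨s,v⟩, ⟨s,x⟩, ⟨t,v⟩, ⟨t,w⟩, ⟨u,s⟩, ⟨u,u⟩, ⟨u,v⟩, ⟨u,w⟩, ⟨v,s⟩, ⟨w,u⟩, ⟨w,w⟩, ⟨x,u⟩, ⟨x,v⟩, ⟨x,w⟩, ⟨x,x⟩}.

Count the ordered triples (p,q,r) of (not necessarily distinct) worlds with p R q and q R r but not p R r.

Enumerating: (s,v,s), (s,x,u), (s,x,w), (t,v,s), (t,w,u), (u,s,x), (v,s,v), (v,s,x), (w,u,s), (w,u,v), (x,u,s), (x,v,s).

12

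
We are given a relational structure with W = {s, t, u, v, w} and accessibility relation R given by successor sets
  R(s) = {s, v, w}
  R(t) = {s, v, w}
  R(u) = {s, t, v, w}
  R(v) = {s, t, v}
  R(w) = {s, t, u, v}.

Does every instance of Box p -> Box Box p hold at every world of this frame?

The schema 4 characterises exactly the transitive frames.
Transitive: no — s R v and v R t, but not s R t.

No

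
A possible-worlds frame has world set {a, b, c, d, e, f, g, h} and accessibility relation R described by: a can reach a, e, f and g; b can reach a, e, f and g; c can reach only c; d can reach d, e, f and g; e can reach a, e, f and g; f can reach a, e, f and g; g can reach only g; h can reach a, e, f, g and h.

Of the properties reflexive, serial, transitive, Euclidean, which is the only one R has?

serial

Reflexive: no — b is not related to itself.
Serial: yes — every world has a successor (e.g. a R a).
Transitive: no — d R e and e R a, but not d R a.
Euclidean: no — a R g and a R e, but not g R e.
Only serial holds.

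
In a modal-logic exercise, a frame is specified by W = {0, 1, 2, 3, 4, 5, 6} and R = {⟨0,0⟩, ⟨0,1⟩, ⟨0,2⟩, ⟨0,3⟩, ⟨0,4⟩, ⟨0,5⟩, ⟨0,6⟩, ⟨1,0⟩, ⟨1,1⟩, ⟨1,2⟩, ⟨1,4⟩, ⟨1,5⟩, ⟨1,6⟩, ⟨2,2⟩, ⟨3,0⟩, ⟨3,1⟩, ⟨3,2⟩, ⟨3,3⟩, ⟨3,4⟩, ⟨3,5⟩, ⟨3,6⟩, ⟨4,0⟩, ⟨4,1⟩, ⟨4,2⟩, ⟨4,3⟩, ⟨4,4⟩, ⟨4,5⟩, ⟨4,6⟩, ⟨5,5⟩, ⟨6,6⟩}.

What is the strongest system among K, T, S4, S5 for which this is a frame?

T

Reflexive (axiom T): yes — every world is R-related to itself.
Transitive (axiom 4): no — 1 R 0 and 0 R 3, but not 1 R 3.
Euclidean (axiom 5): no — 0 R 1 and 0 R 3, but not 1 R 3.
So F validates K, T; S4 would additionally require R to be transitive. The strongest is T.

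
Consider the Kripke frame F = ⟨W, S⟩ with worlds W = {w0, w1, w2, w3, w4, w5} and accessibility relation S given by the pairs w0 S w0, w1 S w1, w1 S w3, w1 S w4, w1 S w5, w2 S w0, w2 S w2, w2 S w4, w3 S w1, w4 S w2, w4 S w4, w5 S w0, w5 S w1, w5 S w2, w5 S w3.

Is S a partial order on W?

No

Reflexive: no — w3 is not related to itself.
Transitive: no — w1 S w4 and w4 S w2, but not w1 S w2.
Antisymmetric: no — w1 S w3 and w3 S w1 with w1 ≠ w3.
So S is not a partial order.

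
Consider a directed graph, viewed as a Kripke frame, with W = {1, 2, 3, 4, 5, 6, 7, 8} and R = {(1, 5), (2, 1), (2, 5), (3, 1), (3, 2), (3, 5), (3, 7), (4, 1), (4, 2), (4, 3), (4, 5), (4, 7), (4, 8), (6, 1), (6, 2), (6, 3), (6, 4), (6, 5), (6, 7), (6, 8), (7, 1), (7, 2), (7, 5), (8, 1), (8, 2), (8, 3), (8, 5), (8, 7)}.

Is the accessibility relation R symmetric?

No

Symmetric: no — 1 R 5 but not 5 R 1.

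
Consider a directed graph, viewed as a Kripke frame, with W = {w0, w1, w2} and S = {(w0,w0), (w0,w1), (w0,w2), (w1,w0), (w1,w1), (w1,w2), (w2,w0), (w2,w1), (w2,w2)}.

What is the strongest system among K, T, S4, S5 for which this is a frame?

Reflexive (axiom T): yes — every world is S-related to itself.
Transitive (axiom 4): yes — every two-step S-path is closed by a direct edge.
Euclidean (axiom 5): yes — any two successors of a common world are S-related.
So F validates K, T, S4, S5. The strongest is S5.

S5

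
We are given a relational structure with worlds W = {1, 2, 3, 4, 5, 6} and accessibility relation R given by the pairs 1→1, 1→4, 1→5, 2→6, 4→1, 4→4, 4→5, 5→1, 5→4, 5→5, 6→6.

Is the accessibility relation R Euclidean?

Euclidean: yes — any two successors of a common world are R-related.

Yes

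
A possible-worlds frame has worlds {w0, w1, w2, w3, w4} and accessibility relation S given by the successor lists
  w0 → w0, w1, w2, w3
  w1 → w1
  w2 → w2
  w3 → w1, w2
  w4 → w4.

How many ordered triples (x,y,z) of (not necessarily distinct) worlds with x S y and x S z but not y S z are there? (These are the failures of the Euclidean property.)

10

Enumerating: (w0,w1,w0), (w0,w1,w2), (w0,w1,w3), (w0,w2,w0), (w0,w2,w1), (w0,w2,w3), (w0,w3,w0), (w0,w3,w3), (w3,w1,w2), (w3,w2,w1).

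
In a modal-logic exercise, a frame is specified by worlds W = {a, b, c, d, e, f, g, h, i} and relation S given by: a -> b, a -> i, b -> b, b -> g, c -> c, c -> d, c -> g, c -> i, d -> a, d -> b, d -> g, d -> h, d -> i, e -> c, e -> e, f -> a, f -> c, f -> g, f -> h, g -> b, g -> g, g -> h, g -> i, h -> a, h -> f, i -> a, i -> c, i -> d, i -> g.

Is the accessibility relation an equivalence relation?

No

Reflexive: no — a is not related to itself.
Symmetric: no — a S b but not b S a.
Transitive: no — a S b and b S g, but not a S g.
So S is not an equivalence relation.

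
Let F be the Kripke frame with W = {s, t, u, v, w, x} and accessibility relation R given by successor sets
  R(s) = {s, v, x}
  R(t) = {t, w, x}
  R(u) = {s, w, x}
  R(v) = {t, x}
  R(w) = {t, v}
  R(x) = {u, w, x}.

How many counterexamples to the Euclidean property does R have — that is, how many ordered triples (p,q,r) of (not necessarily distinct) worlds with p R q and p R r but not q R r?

19

Enumerating: (s,v,s), (s,v,v), (s,x,s), (s,x,v), (t,w,w), (t,w,x), (t,x,t), (u,s,w), (u,w,s), (u,w,w), (u,w,x), (u,x,s), … and 7 more.
Total: 19.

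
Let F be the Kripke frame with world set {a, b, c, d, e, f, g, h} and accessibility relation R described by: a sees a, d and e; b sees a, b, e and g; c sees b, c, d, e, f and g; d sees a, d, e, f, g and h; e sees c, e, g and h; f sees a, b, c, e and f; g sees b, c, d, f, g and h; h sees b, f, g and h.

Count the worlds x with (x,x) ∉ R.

0

R is reflexive; there are no such worlds.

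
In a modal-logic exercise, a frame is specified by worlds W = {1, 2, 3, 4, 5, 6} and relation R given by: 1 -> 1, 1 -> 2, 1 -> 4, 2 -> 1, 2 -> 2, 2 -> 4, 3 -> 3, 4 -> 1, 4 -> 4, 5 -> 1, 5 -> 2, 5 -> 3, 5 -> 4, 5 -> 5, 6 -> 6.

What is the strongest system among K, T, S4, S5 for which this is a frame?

Reflexive (axiom T): yes — every world is R-related to itself.
Transitive (axiom 4): no — 4 R 1 and 1 R 2, but not 4 R 2.
Euclidean (axiom 5): no — 1 R 4 and 1 R 2, but not 4 R 2.
So F validates K, T; S4 would additionally require R to be transitive. The strongest is T.

T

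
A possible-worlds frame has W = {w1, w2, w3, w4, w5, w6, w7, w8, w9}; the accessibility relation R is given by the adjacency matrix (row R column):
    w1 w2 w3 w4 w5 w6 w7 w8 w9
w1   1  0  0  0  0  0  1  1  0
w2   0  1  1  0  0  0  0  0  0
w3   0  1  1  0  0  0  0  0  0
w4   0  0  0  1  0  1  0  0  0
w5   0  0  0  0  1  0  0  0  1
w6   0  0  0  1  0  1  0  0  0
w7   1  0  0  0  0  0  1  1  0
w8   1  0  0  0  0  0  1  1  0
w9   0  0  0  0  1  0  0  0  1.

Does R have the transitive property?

Transitive: yes — every two-step R-path is closed by a direct edge.

Yes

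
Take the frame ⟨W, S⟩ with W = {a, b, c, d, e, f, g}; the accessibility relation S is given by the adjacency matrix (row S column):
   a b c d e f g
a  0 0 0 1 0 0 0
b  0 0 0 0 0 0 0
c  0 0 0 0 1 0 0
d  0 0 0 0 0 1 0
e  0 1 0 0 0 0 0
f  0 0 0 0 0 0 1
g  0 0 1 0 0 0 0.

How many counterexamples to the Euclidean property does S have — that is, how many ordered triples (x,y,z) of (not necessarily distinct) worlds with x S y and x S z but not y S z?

Enumerating: (a,d,d), (c,e,e), (d,f,f), (e,b,b), (f,g,g), (g,c,c).

6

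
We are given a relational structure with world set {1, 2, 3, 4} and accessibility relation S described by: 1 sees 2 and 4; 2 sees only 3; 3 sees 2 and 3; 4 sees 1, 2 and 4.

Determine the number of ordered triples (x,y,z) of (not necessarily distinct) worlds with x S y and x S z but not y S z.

Enumerating: (1,2,2), (1,2,4), (3,2,2), (4,1,1), (4,2,1), (4,2,2), (4,2,4).

7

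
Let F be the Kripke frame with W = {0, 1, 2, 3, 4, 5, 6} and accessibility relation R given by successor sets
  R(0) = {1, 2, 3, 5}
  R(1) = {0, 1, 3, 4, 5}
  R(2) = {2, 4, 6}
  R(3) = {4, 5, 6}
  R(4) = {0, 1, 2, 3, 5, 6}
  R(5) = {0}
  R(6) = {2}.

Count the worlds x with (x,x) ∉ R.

5

Enumerating: 0, 3, 4, 5, 6.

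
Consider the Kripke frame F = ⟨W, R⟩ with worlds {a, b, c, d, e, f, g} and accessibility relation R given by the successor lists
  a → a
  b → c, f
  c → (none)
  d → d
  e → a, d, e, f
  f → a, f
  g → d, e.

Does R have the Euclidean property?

No

Euclidean: no — b R c and b R f, but not c R f.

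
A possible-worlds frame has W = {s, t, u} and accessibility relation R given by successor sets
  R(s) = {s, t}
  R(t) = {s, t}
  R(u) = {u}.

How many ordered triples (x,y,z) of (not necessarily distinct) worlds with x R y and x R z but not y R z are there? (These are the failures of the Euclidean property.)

0

R is Euclidean; there are no such tuples.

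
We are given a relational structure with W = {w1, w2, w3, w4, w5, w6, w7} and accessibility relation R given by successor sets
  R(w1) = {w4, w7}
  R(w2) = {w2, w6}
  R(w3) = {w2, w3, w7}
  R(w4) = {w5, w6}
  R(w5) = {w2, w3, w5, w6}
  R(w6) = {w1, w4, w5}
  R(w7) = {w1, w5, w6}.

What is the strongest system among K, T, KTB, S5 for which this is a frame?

Reflexive (axiom T): no — w1 is not related to itself.
Symmetric (axiom B): no — w1 R w4 but not w4 R w1.
Euclidean (axiom 5): no — w1 R w4 and w1 R w7, but not w4 R w7.
So F validates K; T would additionally require R to be reflexive. The strongest is K.

K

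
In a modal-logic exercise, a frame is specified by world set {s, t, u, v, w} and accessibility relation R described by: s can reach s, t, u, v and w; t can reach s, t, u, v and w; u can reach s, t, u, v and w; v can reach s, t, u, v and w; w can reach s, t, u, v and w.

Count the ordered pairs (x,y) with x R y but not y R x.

R is symmetric; there are no such tuples.

0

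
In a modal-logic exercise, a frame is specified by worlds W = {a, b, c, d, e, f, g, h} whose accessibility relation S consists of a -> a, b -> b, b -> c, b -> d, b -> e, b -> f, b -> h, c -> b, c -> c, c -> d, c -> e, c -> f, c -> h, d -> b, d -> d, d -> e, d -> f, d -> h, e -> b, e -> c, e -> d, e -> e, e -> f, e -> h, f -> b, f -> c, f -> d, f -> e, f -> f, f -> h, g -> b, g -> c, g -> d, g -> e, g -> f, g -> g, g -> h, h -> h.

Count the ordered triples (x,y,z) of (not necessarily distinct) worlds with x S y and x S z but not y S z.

40

Enumerating: (b,d,c), (b,h,b), (b,h,c), (b,h,d), (b,h,e), (b,h,f), (c,d,c), (c,h,b), (c,h,c), (c,h,d), (c,h,e), (c,h,f), … and 28 more.
Total: 40.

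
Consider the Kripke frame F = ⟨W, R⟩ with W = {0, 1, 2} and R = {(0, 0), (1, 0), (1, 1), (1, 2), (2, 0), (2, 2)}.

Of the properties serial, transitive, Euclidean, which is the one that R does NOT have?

Euclidean

Serial: yes — every world has a successor (e.g. 0 R 0).
Transitive: yes — every two-step R-path is closed by a direct edge.
Euclidean: no — 1 R 0 and 1 R 2, but not 0 R 2.
Only Euclidean fails.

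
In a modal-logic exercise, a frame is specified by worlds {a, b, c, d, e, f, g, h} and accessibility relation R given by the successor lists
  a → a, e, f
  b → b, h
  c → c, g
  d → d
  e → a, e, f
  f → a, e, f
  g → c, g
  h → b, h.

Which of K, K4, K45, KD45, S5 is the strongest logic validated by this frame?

S5

Transitive (axiom 4): yes — every two-step R-path is closed by a direct edge.
Euclidean (axiom 5): yes — any two successors of a common world are R-related.
Serial (axiom D): yes — every world has a successor (e.g. a R a).
Reflexive (axiom T): yes — every world is R-related to itself.
So F validates K, K4, K45, KD45, S5. The strongest is S5.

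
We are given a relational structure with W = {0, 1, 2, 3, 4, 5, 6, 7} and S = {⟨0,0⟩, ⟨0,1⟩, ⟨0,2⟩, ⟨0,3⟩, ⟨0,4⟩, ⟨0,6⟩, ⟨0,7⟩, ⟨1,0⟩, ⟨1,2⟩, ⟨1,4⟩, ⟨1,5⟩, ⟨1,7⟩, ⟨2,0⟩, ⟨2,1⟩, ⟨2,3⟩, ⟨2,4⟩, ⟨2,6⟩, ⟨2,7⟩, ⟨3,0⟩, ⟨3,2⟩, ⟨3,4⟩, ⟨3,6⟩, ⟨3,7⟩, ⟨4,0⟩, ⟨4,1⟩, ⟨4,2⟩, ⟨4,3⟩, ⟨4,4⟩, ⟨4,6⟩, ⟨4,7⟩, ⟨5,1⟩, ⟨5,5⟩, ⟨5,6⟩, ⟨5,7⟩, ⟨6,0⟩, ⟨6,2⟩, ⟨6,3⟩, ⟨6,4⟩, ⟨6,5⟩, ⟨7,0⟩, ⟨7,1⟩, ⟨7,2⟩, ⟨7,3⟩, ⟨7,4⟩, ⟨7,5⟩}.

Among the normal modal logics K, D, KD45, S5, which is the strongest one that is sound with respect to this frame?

D

Serial (axiom D): yes — every world has a successor (e.g. 0 S 0).
Euclidean (axiom 5): no — 0 S 1 and 0 S 3, but not 1 S 3.
Transitive (axiom 4): no — 0 S 1 and 1 S 5, but not 0 S 5.
Reflexive (axiom T): no — 1 is not related to itself.
So F validates K, D; KD45 would additionally require S to be Euclidean and transitive. The strongest is D.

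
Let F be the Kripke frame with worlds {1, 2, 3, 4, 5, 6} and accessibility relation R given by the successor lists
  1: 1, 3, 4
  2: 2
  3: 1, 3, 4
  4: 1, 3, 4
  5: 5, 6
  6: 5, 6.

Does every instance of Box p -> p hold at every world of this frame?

Yes

By correspondence theory, T is valid on a frame iff R is reflexive.
Reflexive: yes — every world is R-related to itself.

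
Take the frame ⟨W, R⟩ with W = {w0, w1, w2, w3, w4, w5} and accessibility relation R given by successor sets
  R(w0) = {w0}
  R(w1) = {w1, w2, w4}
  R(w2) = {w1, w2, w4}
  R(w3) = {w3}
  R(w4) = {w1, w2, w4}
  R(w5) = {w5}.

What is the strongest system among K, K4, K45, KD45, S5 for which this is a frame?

Transitive (axiom 4): yes — every two-step R-path is closed by a direct edge.
Euclidean (axiom 5): yes — any two successors of a common world are R-related.
Serial (axiom D): yes — every world has a successor (e.g. w0 R w0).
Reflexive (axiom T): yes — every world is R-related to itself.
So F validates K, K4, K45, KD45, S5. The strongest is S5.

S5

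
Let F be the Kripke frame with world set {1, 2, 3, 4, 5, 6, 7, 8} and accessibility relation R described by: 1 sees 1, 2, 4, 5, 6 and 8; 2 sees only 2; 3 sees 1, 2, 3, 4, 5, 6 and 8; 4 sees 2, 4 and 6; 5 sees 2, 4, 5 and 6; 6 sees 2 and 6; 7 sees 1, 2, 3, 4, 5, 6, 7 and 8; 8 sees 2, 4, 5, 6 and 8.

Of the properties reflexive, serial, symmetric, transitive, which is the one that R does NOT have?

Reflexive: yes — every world is R-related to itself.
Serial: yes — every world has a successor (e.g. 1 R 1).
Symmetric: no — 1 R 2 but not 2 R 1.
Transitive: yes — every two-step R-path is closed by a direct edge.
Only symmetric fails.

symmetric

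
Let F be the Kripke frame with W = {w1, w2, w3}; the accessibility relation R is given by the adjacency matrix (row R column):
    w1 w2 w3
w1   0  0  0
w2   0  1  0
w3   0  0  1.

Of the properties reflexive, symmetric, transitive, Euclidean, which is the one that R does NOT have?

Reflexive: no — w1 is not related to itself.
Symmetric: yes — every pair in R has its reverse in R.
Transitive: yes — every two-step R-path is closed by a direct edge.
Euclidean: yes — any two successors of a common world are R-related.
Only reflexive fails.

reflexive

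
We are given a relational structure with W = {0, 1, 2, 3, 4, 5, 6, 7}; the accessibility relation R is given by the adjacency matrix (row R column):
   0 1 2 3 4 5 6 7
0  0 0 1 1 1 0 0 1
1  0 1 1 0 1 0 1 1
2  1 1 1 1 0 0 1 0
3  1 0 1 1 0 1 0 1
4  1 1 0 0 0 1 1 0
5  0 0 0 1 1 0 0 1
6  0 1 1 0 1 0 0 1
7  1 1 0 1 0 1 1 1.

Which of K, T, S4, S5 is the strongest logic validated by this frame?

Reflexive (axiom T): no — 0 is not related to itself.
Transitive (axiom 4): no — 0 R 2 and 2 R 1, but not 0 R 1.
Euclidean (axiom 5): no — 0 R 2 and 0 R 4, but not 2 R 4.
So F validates K; T would additionally require R to be reflexive. The strongest is K.

K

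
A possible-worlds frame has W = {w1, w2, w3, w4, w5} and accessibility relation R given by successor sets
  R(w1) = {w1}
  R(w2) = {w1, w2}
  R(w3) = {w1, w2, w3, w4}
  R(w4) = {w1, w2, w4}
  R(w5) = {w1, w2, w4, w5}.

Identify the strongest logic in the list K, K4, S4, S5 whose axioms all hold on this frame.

Transitive (axiom 4): yes — every two-step R-path is closed by a direct edge.
Reflexive (axiom T): yes — every world is R-related to itself.
Euclidean (axiom 5): no — w3 R w1 and w3 R w2, but not w1 R w2.
So F validates K, K4, S4; S5 would additionally require R to be Euclidean. The strongest is S4.

S4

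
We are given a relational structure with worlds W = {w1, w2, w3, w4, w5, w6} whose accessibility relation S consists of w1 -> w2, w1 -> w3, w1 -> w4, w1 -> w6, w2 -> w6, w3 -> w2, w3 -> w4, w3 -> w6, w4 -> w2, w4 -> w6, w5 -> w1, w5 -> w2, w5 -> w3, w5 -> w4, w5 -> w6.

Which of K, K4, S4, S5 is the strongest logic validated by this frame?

Transitive (axiom 4): yes — every two-step S-path is closed by a direct edge.
Reflexive (axiom T): no — w1 is not related to itself.
Euclidean (axiom 5): no — w1 S w2 and w1 S w3, but not w2 S w3.
So F validates K, K4; S4 would additionally require S to be reflexive. The strongest is K4.

K4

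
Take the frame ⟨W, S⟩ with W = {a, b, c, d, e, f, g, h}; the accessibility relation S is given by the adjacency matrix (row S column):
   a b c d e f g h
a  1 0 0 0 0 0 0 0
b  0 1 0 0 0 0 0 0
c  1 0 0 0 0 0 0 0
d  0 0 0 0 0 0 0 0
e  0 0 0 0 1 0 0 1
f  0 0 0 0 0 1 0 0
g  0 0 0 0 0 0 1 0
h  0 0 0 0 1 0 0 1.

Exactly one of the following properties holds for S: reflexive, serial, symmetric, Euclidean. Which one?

Reflexive: no — c is not related to itself.
Serial: no — d has no S-successor.
Symmetric: no — c S a but not a S c.
Euclidean: yes — any two successors of a common world are S-related.
Only Euclidean holds.

Euclidean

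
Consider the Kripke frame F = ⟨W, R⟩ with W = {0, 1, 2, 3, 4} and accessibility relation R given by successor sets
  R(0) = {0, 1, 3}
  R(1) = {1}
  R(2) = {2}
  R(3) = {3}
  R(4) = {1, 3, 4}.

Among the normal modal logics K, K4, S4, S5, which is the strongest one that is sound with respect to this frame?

Transitive (axiom 4): yes — every two-step R-path is closed by a direct edge.
Reflexive (axiom T): yes — every world is R-related to itself.
Euclidean (axiom 5): no — 0 R 1 and 0 R 3, but not 1 R 3.
So F validates K, K4, S4; S5 would additionally require R to be Euclidean. The strongest is S4.

S4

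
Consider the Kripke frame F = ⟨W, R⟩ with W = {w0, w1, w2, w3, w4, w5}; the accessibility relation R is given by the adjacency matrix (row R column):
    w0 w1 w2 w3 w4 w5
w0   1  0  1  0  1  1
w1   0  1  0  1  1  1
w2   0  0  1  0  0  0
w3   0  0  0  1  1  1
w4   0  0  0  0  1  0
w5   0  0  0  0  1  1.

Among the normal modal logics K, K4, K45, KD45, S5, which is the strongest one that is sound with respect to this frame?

K4

Transitive (axiom 4): yes — every two-step R-path is closed by a direct edge.
Euclidean (axiom 5): no — w0 R w2 and w0 R w4, but not w2 R w4.
Serial (axiom D): yes — every world has a successor (e.g. w0 R w0).
Reflexive (axiom T): yes — every world is R-related to itself.
So F validates K, K4; K45 would additionally require R to be Euclidean. The strongest is K4.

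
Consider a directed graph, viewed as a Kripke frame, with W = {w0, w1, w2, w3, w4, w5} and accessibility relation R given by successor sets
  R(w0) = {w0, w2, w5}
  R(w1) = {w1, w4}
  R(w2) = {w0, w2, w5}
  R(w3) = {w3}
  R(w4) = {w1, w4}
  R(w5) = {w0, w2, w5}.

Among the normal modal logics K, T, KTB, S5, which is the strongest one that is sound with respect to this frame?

S5

Reflexive (axiom T): yes — every world is R-related to itself.
Symmetric (axiom B): yes — every pair in R has its reverse in R.
Euclidean (axiom 5): yes — any two successors of a common world are R-related.
So F validates K, T, KTB, S5. The strongest is S5.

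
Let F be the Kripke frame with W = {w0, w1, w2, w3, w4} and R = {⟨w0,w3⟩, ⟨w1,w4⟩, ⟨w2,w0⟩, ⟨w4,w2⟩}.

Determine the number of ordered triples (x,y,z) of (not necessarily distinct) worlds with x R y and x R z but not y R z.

Enumerating: (w0,w3,w3), (w1,w4,w4), (w2,w0,w0), (w4,w2,w2).

4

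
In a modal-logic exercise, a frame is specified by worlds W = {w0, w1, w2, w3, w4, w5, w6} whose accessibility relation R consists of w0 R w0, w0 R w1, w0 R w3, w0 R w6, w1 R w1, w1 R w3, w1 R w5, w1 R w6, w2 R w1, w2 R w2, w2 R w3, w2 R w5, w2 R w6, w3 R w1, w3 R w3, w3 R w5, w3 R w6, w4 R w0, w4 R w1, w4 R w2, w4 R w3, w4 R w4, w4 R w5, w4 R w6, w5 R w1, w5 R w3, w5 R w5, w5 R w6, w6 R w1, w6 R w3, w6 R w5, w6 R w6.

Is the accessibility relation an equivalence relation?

No

Reflexive: yes — every world is R-related to itself.
Symmetric: no — w0 R w1 but not w1 R w0.
Transitive: no — w0 R w1 and w1 R w5, but not w0 R w5.
So R is not an equivalence relation.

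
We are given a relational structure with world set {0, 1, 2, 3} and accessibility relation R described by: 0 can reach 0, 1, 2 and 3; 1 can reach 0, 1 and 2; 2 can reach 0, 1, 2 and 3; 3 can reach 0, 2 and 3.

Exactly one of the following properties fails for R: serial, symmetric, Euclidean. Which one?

Serial: yes — every world has a successor (e.g. 0 R 0).
Symmetric: yes — every pair in R has its reverse in R.
Euclidean: no — 0 R 1 and 0 R 3, but not 1 R 3.
Only Euclidean fails.

Euclidean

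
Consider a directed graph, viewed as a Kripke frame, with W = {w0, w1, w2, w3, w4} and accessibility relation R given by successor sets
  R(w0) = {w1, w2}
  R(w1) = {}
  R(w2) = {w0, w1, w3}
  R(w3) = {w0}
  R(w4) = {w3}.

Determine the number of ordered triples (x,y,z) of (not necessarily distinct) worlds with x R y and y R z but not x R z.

Enumerating: (w0,w2,w0), (w0,w2,w3), (w2,w0,w2), (w3,w0,w1), (w3,w0,w2), (w4,w3,w0).

6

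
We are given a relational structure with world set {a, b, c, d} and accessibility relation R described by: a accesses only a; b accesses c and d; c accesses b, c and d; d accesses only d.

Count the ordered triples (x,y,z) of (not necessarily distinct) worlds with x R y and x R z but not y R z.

Enumerating: (b,d,c), (c,b,b), (c,d,b), (c,d,c).

4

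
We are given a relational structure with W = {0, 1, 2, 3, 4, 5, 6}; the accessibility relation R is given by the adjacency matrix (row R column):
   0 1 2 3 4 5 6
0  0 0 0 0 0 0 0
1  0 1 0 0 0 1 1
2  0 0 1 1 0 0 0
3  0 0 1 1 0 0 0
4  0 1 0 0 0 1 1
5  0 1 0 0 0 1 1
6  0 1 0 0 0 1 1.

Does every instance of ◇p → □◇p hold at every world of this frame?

Yes

By correspondence theory, 5 is valid on a frame iff R is Euclidean.
Euclidean: yes — any two successors of a common world are R-related.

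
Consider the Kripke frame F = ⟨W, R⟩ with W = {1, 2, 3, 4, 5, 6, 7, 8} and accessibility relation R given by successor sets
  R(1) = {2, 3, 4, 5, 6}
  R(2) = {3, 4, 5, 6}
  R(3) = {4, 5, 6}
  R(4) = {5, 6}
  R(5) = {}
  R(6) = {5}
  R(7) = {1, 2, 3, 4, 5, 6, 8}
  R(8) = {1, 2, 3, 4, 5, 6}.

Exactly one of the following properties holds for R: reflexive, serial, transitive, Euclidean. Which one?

transitive

Reflexive: no — 1 is not related to itself.
Serial: no — 5 has no R-successor.
Transitive: yes — every two-step R-path is closed by a direct edge.
Euclidean: no — 1 R 3 and 1 R 2, but not 3 R 2.
Only transitive holds.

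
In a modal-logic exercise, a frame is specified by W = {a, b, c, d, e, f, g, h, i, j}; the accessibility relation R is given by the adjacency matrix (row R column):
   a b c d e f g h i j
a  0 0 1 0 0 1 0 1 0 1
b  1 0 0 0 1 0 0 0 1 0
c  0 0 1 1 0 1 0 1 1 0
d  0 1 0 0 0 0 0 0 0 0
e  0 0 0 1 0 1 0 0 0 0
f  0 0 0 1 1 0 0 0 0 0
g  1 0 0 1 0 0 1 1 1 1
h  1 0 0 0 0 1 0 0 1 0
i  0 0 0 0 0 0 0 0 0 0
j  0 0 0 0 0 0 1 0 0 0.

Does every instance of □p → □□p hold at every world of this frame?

The schema 4 characterises exactly the transitive frames.
Transitive: no — a R c and c R d, but not a R d.

No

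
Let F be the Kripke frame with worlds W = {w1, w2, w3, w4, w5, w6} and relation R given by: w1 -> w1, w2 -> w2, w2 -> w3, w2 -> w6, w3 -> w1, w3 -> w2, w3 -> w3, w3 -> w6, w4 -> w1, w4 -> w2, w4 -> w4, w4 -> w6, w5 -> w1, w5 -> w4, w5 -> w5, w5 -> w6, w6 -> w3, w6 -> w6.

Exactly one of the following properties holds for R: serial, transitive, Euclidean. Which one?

Serial: yes — every world has a successor (e.g. w1 R w1).
Transitive: no — w2 R w3 and w3 R w1, but not w2 R w1.
Euclidean: no — w3 R w1 and w3 R w2, but not w1 R w2.
Only serial holds.

serial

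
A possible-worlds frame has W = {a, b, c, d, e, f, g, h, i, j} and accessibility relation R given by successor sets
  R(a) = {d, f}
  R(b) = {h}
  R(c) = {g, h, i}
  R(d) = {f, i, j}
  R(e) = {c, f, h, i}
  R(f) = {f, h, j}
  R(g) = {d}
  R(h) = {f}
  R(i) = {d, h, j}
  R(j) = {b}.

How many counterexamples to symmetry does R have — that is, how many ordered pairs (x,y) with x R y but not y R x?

17

Enumerating: (a,d), (a,f), (b,h), (c,g), (c,h), (c,i), (d,f), (d,j), (e,c), (e,f), (e,h), (e,i), (f,j), (g,d), (i,h), (i,j), (j,b).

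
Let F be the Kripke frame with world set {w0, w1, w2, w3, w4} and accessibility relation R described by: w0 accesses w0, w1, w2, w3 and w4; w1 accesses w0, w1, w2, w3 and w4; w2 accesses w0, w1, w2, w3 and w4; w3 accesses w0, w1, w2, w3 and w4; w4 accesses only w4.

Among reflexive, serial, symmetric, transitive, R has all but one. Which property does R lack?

Reflexive: yes — every world is R-related to itself.
Serial: yes — every world has a successor (e.g. w0 R w0).
Symmetric: no — w0 R w4 but not w4 R w0.
Transitive: yes — every two-step R-path is closed by a direct edge.
Only symmetric fails.

symmetric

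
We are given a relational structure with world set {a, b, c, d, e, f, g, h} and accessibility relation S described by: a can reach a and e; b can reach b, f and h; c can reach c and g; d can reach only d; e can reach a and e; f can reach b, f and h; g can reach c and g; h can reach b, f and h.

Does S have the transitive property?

Yes

Transitive: yes — every two-step S-path is closed by a direct edge.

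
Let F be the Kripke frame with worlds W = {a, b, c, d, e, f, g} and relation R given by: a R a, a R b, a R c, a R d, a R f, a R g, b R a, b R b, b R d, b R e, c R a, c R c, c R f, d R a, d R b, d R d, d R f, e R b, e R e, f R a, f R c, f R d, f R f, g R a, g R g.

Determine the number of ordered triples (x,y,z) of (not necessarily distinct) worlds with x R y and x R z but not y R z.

22

Enumerating: (a,b,c), (a,b,f), (a,b,g), (a,c,b), (a,c,d), (a,c,g), (a,d,c), (a,d,g), (a,f,b), (a,f,g), (a,g,b), (a,g,c), … and 10 more.
Total: 22.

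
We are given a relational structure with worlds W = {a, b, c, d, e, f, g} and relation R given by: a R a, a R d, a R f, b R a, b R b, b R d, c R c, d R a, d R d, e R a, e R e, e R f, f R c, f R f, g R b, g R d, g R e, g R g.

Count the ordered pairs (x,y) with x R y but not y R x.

9

Enumerating: (a,f), (b,a), (b,d), (e,a), (e,f), (f,c), (g,b), (g,d), (g,e).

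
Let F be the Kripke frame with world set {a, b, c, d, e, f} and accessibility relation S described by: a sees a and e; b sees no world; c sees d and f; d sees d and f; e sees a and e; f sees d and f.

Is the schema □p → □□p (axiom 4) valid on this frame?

The schema 4 characterises exactly the transitive frames.
Transitive: yes — every two-step S-path is closed by a direct edge.

Yes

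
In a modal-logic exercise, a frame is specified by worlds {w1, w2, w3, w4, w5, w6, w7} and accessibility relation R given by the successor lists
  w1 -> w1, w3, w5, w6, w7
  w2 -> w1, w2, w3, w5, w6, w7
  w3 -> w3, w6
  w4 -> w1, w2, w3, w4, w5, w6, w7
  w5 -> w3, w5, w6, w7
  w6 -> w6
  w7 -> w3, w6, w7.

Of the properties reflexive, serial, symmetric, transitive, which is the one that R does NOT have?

Reflexive: yes — every world is R-related to itself.
Serial: yes — every world has a successor (e.g. w1 R w1).
Symmetric: no — w1 R w3 but not w3 R w1.
Transitive: yes — every two-step R-path is closed by a direct edge.
Only symmetric fails.

symmetric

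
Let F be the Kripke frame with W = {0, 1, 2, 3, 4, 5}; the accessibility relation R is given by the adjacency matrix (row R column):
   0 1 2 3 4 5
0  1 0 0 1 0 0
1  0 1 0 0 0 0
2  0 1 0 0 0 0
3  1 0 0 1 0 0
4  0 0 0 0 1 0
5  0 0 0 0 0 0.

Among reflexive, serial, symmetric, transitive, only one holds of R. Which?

Reflexive: no — 2 is not related to itself.
Serial: no — 5 has no R-successor.
Symmetric: no — 2 R 1 but not 1 R 2.
Transitive: yes — every two-step R-path is closed by a direct edge.
Only transitive holds.

transitive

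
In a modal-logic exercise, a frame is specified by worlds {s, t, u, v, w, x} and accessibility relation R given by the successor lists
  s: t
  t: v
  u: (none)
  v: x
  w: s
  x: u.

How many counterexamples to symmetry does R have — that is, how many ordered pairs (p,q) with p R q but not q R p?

Enumerating: (s,t), (t,v), (v,x), (w,s), (x,u).

5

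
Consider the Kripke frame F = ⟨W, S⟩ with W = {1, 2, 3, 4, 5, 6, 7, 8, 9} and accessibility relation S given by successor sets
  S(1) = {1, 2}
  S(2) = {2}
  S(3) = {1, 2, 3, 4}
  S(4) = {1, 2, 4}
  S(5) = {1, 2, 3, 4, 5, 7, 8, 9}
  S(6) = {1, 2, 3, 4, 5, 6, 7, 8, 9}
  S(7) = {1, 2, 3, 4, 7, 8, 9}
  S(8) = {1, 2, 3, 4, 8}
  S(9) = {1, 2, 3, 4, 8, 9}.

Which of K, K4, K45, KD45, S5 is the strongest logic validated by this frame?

Transitive (axiom 4): yes — every two-step S-path is closed by a direct edge.
Euclidean (axiom 5): no — 3 S 1 and 3 S 4, but not 1 S 4.
Serial (axiom D): yes — every world has a successor (e.g. 1 S 1).
Reflexive (axiom T): yes — every world is S-related to itself.
So F validates K, K4; K45 would additionally require S to be Euclidean. The strongest is K4.

K4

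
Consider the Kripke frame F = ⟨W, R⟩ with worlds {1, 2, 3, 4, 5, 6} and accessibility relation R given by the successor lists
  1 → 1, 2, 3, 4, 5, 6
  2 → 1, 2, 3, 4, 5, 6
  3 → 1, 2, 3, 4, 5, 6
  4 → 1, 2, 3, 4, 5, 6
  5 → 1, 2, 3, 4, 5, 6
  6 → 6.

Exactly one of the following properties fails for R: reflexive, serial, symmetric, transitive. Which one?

symmetric

Reflexive: yes — every world is R-related to itself.
Serial: yes — every world has a successor (e.g. 1 R 1).
Symmetric: no — 1 R 6 but not 6 R 1.
Transitive: yes — every two-step R-path is closed by a direct edge.
Only symmetric fails.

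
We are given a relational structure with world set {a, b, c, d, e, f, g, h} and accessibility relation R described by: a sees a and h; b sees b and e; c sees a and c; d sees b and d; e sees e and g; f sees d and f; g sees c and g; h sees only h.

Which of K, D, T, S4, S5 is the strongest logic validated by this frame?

T

Serial (axiom D): yes — every world has a successor (e.g. a R a).
Reflexive (axiom T): yes — every world is R-related to itself.
Transitive (axiom 4): no — b R e and e R g, but not b R g.
Euclidean (axiom 5): no — a R h and a R a, but not h R a.
So F validates K, D, T; S4 would additionally require R to be transitive. The strongest is T.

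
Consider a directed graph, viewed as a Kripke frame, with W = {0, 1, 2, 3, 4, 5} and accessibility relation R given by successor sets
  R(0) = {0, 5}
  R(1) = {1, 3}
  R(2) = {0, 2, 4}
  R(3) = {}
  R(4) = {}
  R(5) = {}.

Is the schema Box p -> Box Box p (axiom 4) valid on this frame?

Axiom 4 corresponds to the accessibility relation being transitive.
Transitive: no — 2 R 0 and 0 R 5, but not 2 R 5.

No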